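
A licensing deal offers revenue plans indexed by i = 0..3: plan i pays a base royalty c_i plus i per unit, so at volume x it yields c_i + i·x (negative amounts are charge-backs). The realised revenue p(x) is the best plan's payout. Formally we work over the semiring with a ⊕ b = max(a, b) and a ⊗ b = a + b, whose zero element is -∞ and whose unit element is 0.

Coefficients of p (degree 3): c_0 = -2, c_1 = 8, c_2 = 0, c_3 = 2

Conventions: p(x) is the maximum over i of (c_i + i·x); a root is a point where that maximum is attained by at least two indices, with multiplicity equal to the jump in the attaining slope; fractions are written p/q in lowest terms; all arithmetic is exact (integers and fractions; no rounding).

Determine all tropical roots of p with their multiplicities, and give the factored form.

hull edge (i=0, c=-2) to (i=1, c=8): slope 10, span 1
hull edge (i=1, c=8) to (i=3, c=2): slope -3, span 2
Factored form: p(x) = 2 ⊗ (x ⊕ (-10)) ⊗ (x ⊕ 3) ⊗ (x ⊕ 3)
Answer: roots = -10 (mult 1), 3 (mult 2)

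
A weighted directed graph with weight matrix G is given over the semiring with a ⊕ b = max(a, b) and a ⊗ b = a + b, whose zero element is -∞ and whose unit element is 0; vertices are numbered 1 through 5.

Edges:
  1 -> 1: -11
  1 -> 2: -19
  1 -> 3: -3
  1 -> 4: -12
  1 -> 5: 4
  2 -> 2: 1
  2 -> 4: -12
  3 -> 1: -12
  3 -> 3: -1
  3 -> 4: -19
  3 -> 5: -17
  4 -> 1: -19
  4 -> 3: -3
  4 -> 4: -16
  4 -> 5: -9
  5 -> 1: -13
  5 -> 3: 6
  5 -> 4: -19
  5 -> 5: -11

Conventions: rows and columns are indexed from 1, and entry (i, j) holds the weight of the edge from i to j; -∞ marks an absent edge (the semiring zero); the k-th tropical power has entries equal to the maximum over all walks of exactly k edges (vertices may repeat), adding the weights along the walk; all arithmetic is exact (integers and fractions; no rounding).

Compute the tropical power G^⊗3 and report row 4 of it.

G^⊗2:
  [-9, -18, 10, -15, -7]
  [-31, 2, -15, -11, -21]
  [-13, -31, -2, -20, -8]
  [-15, -38, -3, -22, -15]
  [-6, -32, 5, -13, -9]
G^⊗3:
  [-2, -17, 9, -9, -5]
  [-27, 3, -14, -10, -20]
  [-14, -30, -2, -21, -9]
  [-15, -34, -4, -22, -11]
  [-7, -25, 4, -14, -2]
Answer: row 4 of G^⊗3 = [-15, -34, -4, -22, -11]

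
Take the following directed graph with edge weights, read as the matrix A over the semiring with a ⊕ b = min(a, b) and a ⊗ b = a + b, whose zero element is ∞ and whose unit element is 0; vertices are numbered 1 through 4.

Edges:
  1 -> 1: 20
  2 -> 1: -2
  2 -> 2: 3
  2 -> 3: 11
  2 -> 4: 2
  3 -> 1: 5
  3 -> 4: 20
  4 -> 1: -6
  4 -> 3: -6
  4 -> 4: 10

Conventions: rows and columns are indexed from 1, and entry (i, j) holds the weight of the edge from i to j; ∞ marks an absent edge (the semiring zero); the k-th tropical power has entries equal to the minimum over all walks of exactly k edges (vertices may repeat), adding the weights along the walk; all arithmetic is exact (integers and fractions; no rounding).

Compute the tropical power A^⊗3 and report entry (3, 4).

A^⊗2:
  [40, ∞, ∞, ∞]
  [-4, 6, -4, 5]
  [14, ∞, 14, 30]
  [-1, ∞, 4, 14]
A^⊗3:
  [60, ∞, ∞, ∞]
  [-1, 9, -1, 8]
  [19, ∞, 24, 34]
  [8, ∞, 8, 24]
Key observation: the optimum is the walk 3->4->3->4, with weight 20 + (-6) + 20 = 34.
Optimal value attained by: walk 3->4->3->4.
Answer: (A^⊗3)[3][4] = 34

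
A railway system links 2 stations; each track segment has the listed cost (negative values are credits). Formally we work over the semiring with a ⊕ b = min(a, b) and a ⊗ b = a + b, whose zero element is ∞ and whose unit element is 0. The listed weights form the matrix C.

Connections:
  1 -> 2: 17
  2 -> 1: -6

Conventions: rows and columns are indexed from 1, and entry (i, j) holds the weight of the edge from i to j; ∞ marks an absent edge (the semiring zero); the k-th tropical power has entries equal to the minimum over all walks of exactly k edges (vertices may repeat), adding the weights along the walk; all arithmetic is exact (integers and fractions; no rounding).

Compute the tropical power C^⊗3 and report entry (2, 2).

C^⊗2:
  [11, ∞]
  [∞, 11]
C^⊗3:
  [∞, 28]
  [5, ∞]
Key observation: no walk of exactly 3 edges connects these vertices, so the entry is the semiring zero.
Answer: (C^⊗3)[2][2] = ∞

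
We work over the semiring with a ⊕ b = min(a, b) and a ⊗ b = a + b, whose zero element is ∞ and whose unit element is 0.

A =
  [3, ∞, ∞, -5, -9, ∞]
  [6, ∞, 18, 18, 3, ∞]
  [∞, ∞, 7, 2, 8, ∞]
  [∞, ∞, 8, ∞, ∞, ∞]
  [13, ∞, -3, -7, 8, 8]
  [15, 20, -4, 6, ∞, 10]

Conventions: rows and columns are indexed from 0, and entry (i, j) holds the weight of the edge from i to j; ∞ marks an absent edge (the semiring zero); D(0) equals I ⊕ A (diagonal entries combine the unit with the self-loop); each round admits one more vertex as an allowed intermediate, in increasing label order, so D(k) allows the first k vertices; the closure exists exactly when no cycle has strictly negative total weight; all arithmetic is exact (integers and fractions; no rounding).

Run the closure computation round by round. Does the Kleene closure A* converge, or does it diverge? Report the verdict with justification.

D(0):
  [0, ∞, ∞, -5, -9, ∞]
  [6, 0, 18, 18, 3, ∞]
  [∞, ∞, 0, 2, 8, ∞]
  [∞, ∞, 8, 0, ∞, ∞]
  [13, ∞, -3, -7, 0, 8]
  [15, 20, -4, 6, ∞, 0]
D(1):
  [0, ∞, ∞, -5, -9, ∞]
  [6, 0, 18, 1, -3, ∞]
  [∞, ∞, 0, 2, 8, ∞]
  [∞, ∞, 8, 0, ∞, ∞]
  [13, ∞, -3, -7, 0, 8]
  [15, 20, -4, 6, 6, 0]
D(2):
  [0, ∞, ∞, -5, -9, ∞]
  [6, 0, 18, 1, -3, ∞]
  [∞, ∞, 0, 2, 8, ∞]
  [∞, ∞, 8, 0, ∞, ∞]
  [13, ∞, -3, -7, 0, 8]
  [15, 20, -4, 6, 6, 0]
D(3):
  [0, ∞, ∞, -5, -9, ∞]
  [6, 0, 18, 1, -3, ∞]
  [∞, ∞, 0, 2, 8, ∞]
  [∞, ∞, 8, 0, 16, ∞]
  [13, ∞, -3, -7, 0, 8]
  [15, 20, -4, -2, 4, 0]
D(4):
  [0, ∞, 3, -5, -9, ∞]
  [6, 0, 9, 1, -3, ∞]
  [∞, ∞, 0, 2, 8, ∞]
  [∞, ∞, 8, 0, 16, ∞]
  [13, ∞, -3, -7, 0, 8]
  [15, 20, -4, -2, 4, 0]
D(5):
  [0, ∞, -12, -16, -9, -1]
  [6, 0, -6, -10, -3, 5]
  [21, ∞, 0, 1, 8, 16]
  [29, ∞, 8, 0, 16, 24]
  [13, ∞, -3, -7, 0, 8]
  [15, 20, -4, -3, 4, 0]
D(6):
  [0, 19, -12, -16, -9, -1]
  [6, 0, -6, -10, -3, 5]
  [21, 36, 0, 1, 8, 16]
  [29, 44, 8, 0, 16, 24]
  [13, 28, -3, -7, 0, 8]
  [15, 20, -4, -3, 4, 0]
Key observation: every diagonal entry stays at the unit through all rounds, so no improving cycle exists.
Answer: CONVERGES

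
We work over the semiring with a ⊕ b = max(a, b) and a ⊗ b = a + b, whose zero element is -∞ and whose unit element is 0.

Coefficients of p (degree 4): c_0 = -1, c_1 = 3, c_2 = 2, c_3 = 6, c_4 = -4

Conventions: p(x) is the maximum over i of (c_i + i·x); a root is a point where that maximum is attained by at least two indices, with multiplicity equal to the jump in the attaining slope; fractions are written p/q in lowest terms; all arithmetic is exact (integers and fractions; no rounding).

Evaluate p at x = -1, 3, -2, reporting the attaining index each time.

p(-1) = max(-1+0·(-1)=-1, 3+1·(-1)=2, 2+2·(-1)=0, 6+3·(-1)=3, -4+4·(-1)=-8) = 3 (attained by i=3)
p(3) = max(-1+0·3=-1, 3+1·3=6, 2+2·3=8, 6+3·3=15, -4+4·3=8) = 15 (attained by i=3)
p(-2) = max(-1+0·(-2)=-1, 3+1·(-2)=1, 2+2·(-2)=-2, 6+3·(-2)=0, -4+4·(-2)=-12) = 1 (attained by i=1)
Answer: p(-1) = 3; p(3) = 15; p(-2) = 1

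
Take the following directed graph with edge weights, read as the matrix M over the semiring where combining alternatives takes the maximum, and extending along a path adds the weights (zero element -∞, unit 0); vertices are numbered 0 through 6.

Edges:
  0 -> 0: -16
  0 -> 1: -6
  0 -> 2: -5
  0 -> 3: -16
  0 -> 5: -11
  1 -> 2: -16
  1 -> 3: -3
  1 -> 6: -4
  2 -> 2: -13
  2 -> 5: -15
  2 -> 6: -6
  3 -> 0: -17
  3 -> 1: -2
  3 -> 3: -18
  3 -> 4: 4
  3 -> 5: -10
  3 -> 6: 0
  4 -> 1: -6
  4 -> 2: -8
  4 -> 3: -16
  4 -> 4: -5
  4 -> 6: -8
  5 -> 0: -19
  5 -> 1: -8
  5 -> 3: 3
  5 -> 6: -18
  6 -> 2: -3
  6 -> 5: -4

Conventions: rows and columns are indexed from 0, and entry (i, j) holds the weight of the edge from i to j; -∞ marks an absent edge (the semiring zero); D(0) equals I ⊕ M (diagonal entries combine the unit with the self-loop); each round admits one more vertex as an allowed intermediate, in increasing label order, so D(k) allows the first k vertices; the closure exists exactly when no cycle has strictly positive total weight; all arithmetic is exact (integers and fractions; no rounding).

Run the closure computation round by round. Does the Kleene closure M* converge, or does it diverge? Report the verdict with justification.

D(0):
  [0, -6, -5, -16, -∞, -11, -∞]
  [-∞, 0, -16, -3, -∞, -∞, -4]
  [-∞, -∞, 0, -∞, -∞, -15, -6]
  [-17, -2, -∞, 0, 4, -10, 0]
  [-∞, -6, -8, -16, 0, -∞, -8]
  [-19, -8, -∞, 3, -∞, 0, -18]
  [-∞, -∞, -3, -∞, -∞, -4, 0]
D(1):
  [0, -6, -5, -16, -∞, -11, -∞]
  [-∞, 0, -16, -3, -∞, -∞, -4]
  [-∞, -∞, 0, -∞, -∞, -15, -6]
  [-17, -2, -22, 0, 4, -10, 0]
  [-∞, -6, -8, -16, 0, -∞, -8]
  [-19, -8, -24, 3, -∞, 0, -18]
  [-∞, -∞, -3, -∞, -∞, -4, 0]
D(2):
  [0, -6, -5, -9, -∞, -11, -10]
  [-∞, 0, -16, -3, -∞, -∞, -4]
  [-∞, -∞, 0, -∞, -∞, -15, -6]
  [-17, -2, -18, 0, 4, -10, 0]
  [-∞, -6, -8, -9, 0, -∞, -8]
  [-19, -8, -24, 3, -∞, 0, -12]
  [-∞, -∞, -3, -∞, -∞, -4, 0]
D(3):
  [0, -6, -5, -9, -∞, -11, -10]
  [-∞, 0, -16, -3, -∞, -31, -4]
  [-∞, -∞, 0, -∞, -∞, -15, -6]
  [-17, -2, -18, 0, 4, -10, 0]
  [-∞, -6, -8, -9, 0, -23, -8]
  [-19, -8, -24, 3, -∞, 0, -12]
  [-∞, -∞, -3, -∞, -∞, -4, 0]
D(4):
  [0, -6, -5, -9, -5, -11, -9]
  [-20, 0, -16, -3, 1, -13, -3]
  [-∞, -∞, 0, -∞, -∞, -15, -6]
  [-17, -2, -18, 0, 4, -10, 0]
  [-26, -6, -8, -9, 0, -19, -8]
  [-14, 1, -15, 3, 7, 0, 3]
  [-∞, -∞, -3, -∞, -∞, -4, 0]
D(5):
  [0, -6, -5, -9, -5, -11, -9]
  [-20, 0, -7, -3, 1, -13, -3]
  [-∞, -∞, 0, -∞, -∞, -15, -6]
  [-17, -2, -4, 0, 4, -10, 0]
  [-26, -6, -8, -9, 0, -19, -8]
  [-14, 1, -1, 3, 7, 0, 3]
  [-∞, -∞, -3, -∞, -∞, -4, 0]
D(6):
  [0, -6, -5, -8, -4, -11, -8]
  [-20, 0, -7, -3, 1, -13, -3]
  [-29, -14, 0, -12, -8, -15, -6]
  [-17, -2, -4, 0, 4, -10, 0]
  [-26, -6, -8, -9, 0, -19, -8]
  [-14, 1, -1, 3, 7, 0, 3]
  [-18, -3, -3, -1, 3, -4, 0]
D(7):
  [0, -6, -5, -8, -4, -11, -8]
  [-20, 0, -6, -3, 1, -7, -3]
  [-24, -9, 0, -7, -3, -10, -6]
  [-17, -2, -3, 0, 4, -4, 0]
  [-26, -6, -8, -9, 0, -12, -8]
  [-14, 1, 0, 3, 7, 0, 3]
  [-18, -3, -3, -1, 3, -4, 0]
Key observation: every diagonal entry stays at the unit through all rounds, so no improving cycle exists.
Answer: CONVERGES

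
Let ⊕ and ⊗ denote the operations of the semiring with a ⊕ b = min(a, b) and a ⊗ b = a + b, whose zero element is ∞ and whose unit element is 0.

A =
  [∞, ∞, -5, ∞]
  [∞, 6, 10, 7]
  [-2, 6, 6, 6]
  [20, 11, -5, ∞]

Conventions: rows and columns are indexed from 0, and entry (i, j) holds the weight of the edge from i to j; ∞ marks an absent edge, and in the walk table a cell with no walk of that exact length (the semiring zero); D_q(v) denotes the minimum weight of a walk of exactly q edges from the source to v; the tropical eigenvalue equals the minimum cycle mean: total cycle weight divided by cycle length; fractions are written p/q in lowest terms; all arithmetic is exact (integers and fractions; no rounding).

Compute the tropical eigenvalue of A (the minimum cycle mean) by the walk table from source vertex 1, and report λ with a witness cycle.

q=0: [∞, 0, ∞, ∞]
q=1: [∞, 6, 10, 7]
q=2: [8, 12, 2, 13]
q=3: [0, 8, 3, 8]
q=4: [1, 9, -5, 9]
Optimal cycle mean attained by: cycle 0->2->0, total (-5) + (-2), length 2.
Answer: λ = -7/2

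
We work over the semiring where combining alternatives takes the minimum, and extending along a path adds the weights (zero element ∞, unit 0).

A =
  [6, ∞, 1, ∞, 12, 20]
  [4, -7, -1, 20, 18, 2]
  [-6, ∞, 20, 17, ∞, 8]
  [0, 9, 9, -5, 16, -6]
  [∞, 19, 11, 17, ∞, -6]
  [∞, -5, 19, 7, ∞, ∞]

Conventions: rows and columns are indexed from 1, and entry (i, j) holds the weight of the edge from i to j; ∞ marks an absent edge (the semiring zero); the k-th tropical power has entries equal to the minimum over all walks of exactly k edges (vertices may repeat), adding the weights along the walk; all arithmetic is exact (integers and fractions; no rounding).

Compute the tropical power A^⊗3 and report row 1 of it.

A^⊗2:
  [-5, 15, 7, 18, 18, 6]
  [-7, -14, -8, 9, 11, -5]
  [0, 3, -5, 12, 6, 11]
  [-5, -11, 1, -10, 11, -11]
  [5, -11, 13, 1, 33, 11]
  [-1, -12, -6, 2, 13, -3]
A^⊗3:
  [1, 1, -4, 13, 7, 12]
  [-14, -21, -15, 2, 4, -12]
  [-11, -4, 1, 7, 12, 0]
  [-10, -18, -12, -15, 6, -16]
  [-7, -18, -12, -4, 7, -9]
  [-12, -19, -13, -3, 6, -10]
Answer: row 1 of A^⊗3 = [1, 1, -4, 13, 7, 12]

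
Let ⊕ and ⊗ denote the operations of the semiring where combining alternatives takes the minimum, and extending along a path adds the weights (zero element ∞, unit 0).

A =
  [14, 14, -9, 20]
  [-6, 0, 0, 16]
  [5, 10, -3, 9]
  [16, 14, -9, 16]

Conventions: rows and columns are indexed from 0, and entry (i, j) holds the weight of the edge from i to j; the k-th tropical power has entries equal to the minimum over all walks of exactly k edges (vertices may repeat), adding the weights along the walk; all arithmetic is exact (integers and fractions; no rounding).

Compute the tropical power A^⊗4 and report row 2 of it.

A^⊗2:
  [-4, 1, -12, 0]
  [-6, 0, -15, 9]
  [2, 7, -6, 6]
  [-4, 1, -12, 0]
A^⊗3:
  [-7, -2, -15, -3]
  [-10, -5, -18, -6]
  [-1, 4, -9, 3]
  [-7, -2, -15, -3]
A^⊗4:
  [-10, -5, -18, -6]
  [-13, -8, -21, -9]
  [-4, 1, -12, 0]
  [-10, -5, -18, -6]
Answer: row 2 of A^⊗4 = [-4, 1, -12, 0]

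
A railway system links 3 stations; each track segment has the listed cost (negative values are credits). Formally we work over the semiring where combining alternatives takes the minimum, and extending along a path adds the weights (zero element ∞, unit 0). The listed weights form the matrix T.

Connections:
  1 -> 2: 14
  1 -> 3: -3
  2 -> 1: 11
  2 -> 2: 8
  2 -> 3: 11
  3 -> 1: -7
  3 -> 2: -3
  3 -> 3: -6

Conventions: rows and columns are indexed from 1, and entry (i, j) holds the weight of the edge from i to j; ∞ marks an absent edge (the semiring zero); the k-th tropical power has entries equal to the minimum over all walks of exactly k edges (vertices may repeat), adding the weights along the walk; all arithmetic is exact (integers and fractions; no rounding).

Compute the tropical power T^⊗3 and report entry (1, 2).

T^⊗2:
  [-10, -6, -9]
  [4, 8, 5]
  [-13, -9, -12]
T^⊗3:
  [-16, -12, -15]
  [-2, 2, -1]
  [-19, -15, -18]
Key observation: the optimum is the walk 1->3->3->2, with weight (-3) + (-6) + (-3) = -12.
Optimal value attained by: walk 1->3->3->2.
Answer: (T^⊗3)[1][2] = -12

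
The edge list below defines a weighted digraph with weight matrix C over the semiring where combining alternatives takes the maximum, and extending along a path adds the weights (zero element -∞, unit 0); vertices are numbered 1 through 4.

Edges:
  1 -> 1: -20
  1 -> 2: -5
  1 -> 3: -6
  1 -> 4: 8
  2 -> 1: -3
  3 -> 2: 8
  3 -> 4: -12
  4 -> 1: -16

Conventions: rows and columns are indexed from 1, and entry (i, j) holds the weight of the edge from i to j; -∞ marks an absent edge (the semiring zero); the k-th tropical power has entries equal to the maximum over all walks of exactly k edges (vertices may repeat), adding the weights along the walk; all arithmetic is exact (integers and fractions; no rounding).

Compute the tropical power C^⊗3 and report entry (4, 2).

C^⊗2:
  [-8, 2, -26, -12]
  [-23, -8, -9, 5]
  [5, -∞, -∞, -∞]
  [-36, -21, -22, -8]
C^⊗3:
  [-1, -13, -14, 0]
  [-11, -1, -29, -15]
  [-15, 0, -1, 13]
  [-24, -14, -42, -28]
Key observation: the optimum is the walk 4->1->3->2, with weight (-16) + (-6) + 8 = -14.
Optimal value attained by: walk 4->1->3->2.
Answer: (C^⊗3)[4][2] = -14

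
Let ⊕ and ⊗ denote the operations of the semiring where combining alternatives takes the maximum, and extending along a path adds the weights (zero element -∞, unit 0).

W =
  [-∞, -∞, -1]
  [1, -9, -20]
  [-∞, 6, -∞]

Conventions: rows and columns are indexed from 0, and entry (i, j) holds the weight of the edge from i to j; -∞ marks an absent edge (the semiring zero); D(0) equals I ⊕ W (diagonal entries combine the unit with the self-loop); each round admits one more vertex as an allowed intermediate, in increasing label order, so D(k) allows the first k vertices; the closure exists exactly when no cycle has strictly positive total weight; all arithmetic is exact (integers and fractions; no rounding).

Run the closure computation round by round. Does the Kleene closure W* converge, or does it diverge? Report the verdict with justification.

D(0):
  [0, -∞, -1]
  [1, 0, -20]
  [-∞, 6, 0]
D(1):
  [0, -∞, -1]
  [1, 0, 0]
  [-∞, 6, 0]
Detection: at round 2, diagonal entry (2, 2) turns strictly positive.
Key observation: the cycle 2->1->0->2 has total weight 6 + 1 + (-1), which is strictly positive.
Answer: DIVERGES — positive cycle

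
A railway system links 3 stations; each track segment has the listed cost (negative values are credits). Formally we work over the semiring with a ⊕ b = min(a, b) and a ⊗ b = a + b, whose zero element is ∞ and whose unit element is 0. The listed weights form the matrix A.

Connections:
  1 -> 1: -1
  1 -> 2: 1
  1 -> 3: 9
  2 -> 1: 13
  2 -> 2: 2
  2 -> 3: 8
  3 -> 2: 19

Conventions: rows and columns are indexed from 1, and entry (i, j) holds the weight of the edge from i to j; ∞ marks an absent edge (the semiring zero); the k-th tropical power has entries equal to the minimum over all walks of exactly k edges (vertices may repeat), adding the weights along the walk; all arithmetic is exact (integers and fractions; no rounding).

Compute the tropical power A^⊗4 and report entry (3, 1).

A^⊗2:
  [-2, 0, 8]
  [12, 4, 10]
  [32, 21, 27]
A^⊗3:
  [-3, -1, 7]
  [11, 6, 12]
  [31, 23, 29]
A^⊗4:
  [-4, -2, 6]
  [10, 8, 14]
  [30, 25, 31]
Key observation: the optimum is the walk 3->2->1->1->1, with weight 19 + 13 + (-1) + (-1) = 30.
Optimal value attained by: walk 3->2->1->1->1.
Answer: (A^⊗4)[3][1] = 30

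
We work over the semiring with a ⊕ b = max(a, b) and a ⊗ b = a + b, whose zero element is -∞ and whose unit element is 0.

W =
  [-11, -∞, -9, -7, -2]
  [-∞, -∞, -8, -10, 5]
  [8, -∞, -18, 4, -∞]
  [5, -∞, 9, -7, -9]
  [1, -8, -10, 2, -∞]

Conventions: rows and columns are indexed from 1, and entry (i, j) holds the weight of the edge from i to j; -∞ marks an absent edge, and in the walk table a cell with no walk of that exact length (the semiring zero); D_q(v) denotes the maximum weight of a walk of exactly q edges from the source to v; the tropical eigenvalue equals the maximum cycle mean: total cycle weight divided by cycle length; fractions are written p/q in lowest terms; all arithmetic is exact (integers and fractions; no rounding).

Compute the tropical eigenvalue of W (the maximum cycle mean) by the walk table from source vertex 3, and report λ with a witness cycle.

q=0: [-∞, -∞, 0, -∞, -∞]
q=1: [8, -∞, -18, 4, -∞]
q=2: [9, -∞, 13, 1, 6]
q=3: [21, -2, 10, 17, 7]
q=4: [22, -1, 26, 14, 19]
q=5: [34, 11, 23, 30, 20]
Optimal cycle mean attained by: cycle 3->4->3, total 4 + 9, length 2.
Answer: λ = 13/2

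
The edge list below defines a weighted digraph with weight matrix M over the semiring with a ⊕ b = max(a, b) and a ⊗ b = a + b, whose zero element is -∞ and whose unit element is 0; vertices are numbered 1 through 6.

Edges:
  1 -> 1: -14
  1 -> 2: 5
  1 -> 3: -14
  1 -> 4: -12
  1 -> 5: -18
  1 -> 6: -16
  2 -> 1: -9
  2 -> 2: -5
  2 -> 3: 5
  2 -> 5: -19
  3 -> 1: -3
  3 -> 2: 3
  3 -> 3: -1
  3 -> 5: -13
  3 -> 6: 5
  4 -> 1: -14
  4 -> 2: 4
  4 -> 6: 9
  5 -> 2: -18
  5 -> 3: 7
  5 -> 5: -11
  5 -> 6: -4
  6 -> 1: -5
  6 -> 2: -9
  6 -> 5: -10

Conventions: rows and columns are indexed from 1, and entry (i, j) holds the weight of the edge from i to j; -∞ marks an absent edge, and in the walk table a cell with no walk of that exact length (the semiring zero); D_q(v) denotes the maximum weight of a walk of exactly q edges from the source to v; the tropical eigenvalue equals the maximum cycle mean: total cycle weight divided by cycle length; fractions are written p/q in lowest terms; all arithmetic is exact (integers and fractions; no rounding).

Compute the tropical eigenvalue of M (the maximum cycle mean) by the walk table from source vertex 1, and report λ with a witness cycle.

q=0: [0, -∞, -∞, -∞, -∞, -∞]
q=1: [-14, 5, -14, -12, -18, -16]
q=2: [-4, 0, 10, -26, -14, -3]
q=3: [7, 13, 9, -16, -3, 15]
q=4: [10, 12, 18, -5, 5, 14]
q=5: [15, 21, 17, -2, 5, 23]
q=6: [18, 20, 26, 3, 13, 22]
Optimal cycle mean attained by: cycle 2->3->2, total 5 + 3, length 2.
Answer: λ = 4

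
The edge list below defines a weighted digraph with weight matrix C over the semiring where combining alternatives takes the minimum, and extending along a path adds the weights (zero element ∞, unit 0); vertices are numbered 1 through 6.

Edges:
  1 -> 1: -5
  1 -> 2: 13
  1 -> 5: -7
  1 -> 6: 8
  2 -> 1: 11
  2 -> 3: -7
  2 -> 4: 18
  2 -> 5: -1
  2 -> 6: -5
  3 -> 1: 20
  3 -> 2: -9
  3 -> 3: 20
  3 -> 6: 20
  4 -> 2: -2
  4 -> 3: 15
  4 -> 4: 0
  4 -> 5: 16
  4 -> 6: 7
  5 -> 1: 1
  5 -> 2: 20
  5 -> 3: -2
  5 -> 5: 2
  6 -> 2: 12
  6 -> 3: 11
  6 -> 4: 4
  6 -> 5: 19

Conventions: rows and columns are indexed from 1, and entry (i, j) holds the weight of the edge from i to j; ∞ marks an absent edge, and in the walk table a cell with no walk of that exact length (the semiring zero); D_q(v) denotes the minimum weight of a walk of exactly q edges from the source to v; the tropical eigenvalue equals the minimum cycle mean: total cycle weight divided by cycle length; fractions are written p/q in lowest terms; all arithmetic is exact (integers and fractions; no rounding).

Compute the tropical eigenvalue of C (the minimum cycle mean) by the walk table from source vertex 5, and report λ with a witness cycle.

q=0: [∞, ∞, ∞, ∞, 0, ∞]
q=1: [1, 20, -2, ∞, 2, ∞]
q=2: [-4, -11, 0, 38, -6, 9]
q=3: [-9, -9, -18, 7, -12, -16]
q=4: [-14, -27, -16, -12, -16, -14]
q=5: [-19, -25, -34, -12, -28, -32]
q=6: [-27, -43, -32, -28, -26, -30]
Optimal cycle mean attained by: cycle 2->3->2, total (-7) + (-9), length 2.
Answer: λ = -8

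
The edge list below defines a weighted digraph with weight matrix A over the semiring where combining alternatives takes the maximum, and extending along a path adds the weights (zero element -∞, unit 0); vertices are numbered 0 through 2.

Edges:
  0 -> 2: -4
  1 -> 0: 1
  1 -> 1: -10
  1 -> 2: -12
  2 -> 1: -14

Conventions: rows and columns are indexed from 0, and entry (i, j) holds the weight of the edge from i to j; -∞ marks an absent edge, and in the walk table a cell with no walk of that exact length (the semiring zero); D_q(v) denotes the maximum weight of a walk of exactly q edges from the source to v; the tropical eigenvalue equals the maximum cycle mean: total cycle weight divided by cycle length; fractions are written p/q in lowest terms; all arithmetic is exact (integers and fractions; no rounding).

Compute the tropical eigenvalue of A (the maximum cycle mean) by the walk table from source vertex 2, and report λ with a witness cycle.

q=0: [-∞, -∞, 0]
q=1: [-∞, -14, -∞]
q=2: [-13, -24, -26]
q=3: [-23, -34, -17]
Optimal cycle mean attained by: cycle 0->2->1->0, total (-4) + (-14) + 1, length 3.
Answer: λ = -17/3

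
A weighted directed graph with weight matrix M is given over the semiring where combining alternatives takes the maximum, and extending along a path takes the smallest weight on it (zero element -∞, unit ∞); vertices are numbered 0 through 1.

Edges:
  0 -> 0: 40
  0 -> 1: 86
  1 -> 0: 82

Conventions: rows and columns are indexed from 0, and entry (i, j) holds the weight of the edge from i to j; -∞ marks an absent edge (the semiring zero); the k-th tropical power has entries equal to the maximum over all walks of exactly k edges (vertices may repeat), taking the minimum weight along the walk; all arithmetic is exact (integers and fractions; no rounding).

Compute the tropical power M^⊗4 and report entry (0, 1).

M^⊗2:
  [82, 40]
  [40, 82]
M^⊗3:
  [40, 82]
  [82, 40]
M^⊗4:
  [82, 40]
  [40, 82]
Key observation: the optimum is the walk 0->0->1->0->1, with weight 40 min 86 min 82 min 86 = 40.
Optimal value attained by: walk 0->0->1->0->1.
Answer: (M^⊗4)[0][1] = 40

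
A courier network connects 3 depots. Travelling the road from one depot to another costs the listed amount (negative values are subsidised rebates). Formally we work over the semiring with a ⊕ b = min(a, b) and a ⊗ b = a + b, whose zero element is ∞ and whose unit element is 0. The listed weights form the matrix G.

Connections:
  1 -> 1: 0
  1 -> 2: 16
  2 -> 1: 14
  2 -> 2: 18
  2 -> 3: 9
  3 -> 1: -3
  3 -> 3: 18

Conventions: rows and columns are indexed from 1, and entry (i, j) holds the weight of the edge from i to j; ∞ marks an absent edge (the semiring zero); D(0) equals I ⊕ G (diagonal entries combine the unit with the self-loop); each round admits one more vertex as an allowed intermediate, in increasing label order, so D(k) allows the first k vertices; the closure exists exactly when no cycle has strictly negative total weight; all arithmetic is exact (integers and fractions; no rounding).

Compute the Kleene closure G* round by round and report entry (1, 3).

D(0):
  [0, 16, ∞]
  [14, 0, 9]
  [-3, ∞, 0]
D(1):
  [0, 16, ∞]
  [14, 0, 9]
  [-3, 13, 0]
D(2):
  [0, 16, 25]
  [14, 0, 9]
  [-3, 13, 0]
D(3):
  [0, 16, 25]
  [6, 0, 9]
  [-3, 13, 0]
Answer: G*[1][3] = 25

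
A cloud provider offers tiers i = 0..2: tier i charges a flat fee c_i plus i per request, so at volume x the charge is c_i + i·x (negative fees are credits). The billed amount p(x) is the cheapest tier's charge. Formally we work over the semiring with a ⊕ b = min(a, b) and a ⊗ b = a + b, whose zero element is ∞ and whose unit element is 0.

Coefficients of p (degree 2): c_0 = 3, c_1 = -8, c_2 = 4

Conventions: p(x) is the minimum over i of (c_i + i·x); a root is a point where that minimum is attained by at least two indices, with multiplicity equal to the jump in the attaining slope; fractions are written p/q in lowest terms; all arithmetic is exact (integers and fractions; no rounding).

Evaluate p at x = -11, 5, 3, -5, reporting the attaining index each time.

p(-11) = min(3+0·(-11)=3, -8+1·(-11)=-19, 4+2·(-11)=-18) = -19 (attained by i=1)
p(5) = min(3+0·5=3, -8+1·5=-3, 4+2·5=14) = -3 (attained by i=1)
p(3) = min(3+0·3=3, -8+1·3=-5, 4+2·3=10) = -5 (attained by i=1)
p(-5) = min(3+0·(-5)=3, -8+1·(-5)=-13, 4+2·(-5)=-6) = -13 (attained by i=1)
Answer: p(-11) = -19; p(5) = -3; p(3) = -5; p(-5) = -13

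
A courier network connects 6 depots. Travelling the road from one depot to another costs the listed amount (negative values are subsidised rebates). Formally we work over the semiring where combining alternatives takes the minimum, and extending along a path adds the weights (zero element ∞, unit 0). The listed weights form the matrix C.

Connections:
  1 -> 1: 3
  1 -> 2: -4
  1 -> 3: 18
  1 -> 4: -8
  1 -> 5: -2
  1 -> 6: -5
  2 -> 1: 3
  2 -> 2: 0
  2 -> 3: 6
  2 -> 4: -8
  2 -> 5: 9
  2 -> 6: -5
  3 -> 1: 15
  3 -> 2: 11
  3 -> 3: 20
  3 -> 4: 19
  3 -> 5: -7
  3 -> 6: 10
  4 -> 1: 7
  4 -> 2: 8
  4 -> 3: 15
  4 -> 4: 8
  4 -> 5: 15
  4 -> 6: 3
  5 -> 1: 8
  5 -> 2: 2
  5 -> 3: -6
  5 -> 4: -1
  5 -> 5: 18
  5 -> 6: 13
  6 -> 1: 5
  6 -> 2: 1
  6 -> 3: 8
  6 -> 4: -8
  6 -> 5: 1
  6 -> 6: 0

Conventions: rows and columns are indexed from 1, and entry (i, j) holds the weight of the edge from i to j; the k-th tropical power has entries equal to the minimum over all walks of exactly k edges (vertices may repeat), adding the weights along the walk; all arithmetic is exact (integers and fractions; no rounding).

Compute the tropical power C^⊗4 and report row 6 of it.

C^⊗2:
  [-1, -4, -8, -13, -4, -9]
  [-1, -4, 3, -13, -4, -5]
  [1, -5, -13, -8, 11, 6]
  [8, 3, 9, -5, 4, 2]
  [5, 2, 8, -6, -13, -3]
  [-1, 0, -5, -8, 1, -5]
C^⊗3:
  [-6, -8, -10, -17, -15, -10]
  [-6, -5, -10, -13, -4, -10]
  [-2, -5, 1, -13, -20, -10]
  [2, 3, -2, -6, 2, -2]
  [-5, -11, -19, -14, -2, -3]
  [-1, -5, -5, -13, -12, -6]
C^⊗4:
  [-10, -13, -21, -18, -17, -14]
  [-6, -10, -10, -18, -17, -11]
  [-12, -18, -26, -21, -9, -10]
  [1, -2, -4, -10, -9, -3]
  [-8, -11, -8, -19, -26, -16]
  [-6, -10, -18, -14, -12, -10]
Answer: row 6 of C^⊗4 = [-6, -10, -18, -14, -12, -10]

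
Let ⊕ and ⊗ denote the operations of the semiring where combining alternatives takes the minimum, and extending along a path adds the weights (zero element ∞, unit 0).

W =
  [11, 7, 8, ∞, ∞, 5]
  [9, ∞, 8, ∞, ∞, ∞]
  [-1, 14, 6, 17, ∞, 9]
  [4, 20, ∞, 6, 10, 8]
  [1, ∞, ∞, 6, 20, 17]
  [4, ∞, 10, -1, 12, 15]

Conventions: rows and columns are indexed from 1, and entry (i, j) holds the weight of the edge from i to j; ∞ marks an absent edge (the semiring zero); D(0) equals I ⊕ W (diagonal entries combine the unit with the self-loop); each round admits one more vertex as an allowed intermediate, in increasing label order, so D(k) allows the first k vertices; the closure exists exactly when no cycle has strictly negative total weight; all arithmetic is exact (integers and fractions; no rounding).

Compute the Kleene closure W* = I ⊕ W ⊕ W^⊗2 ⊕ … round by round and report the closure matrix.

D(0):
  [0, 7, 8, ∞, ∞, 5]
  [9, 0, 8, ∞, ∞, ∞]
  [-1, 14, 0, 17, ∞, 9]
  [4, 20, ∞, 0, 10, 8]
  [1, ∞, ∞, 6, 0, 17]
  [4, ∞, 10, -1, 12, 0]
D(1):
  [0, 7, 8, ∞, ∞, 5]
  [9, 0, 8, ∞, ∞, 14]
  [-1, 6, 0, 17, ∞, 4]
  [4, 11, 12, 0, 10, 8]
  [1, 8, 9, 6, 0, 6]
  [4, 11, 10, -1, 12, 0]
D(2):
  [0, 7, 8, ∞, ∞, 5]
  [9, 0, 8, ∞, ∞, 14]
  [-1, 6, 0, 17, ∞, 4]
  [4, 11, 12, 0, 10, 8]
  [1, 8, 9, 6, 0, 6]
  [4, 11, 10, -1, 12, 0]
D(3):
  [0, 7, 8, 25, ∞, 5]
  [7, 0, 8, 25, ∞, 12]
  [-1, 6, 0, 17, ∞, 4]
  [4, 11, 12, 0, 10, 8]
  [1, 8, 9, 6, 0, 6]
  [4, 11, 10, -1, 12, 0]
D(4):
  [0, 7, 8, 25, 35, 5]
  [7, 0, 8, 25, 35, 12]
  [-1, 6, 0, 17, 27, 4]
  [4, 11, 12, 0, 10, 8]
  [1, 8, 9, 6, 0, 6]
  [3, 10, 10, -1, 9, 0]
D(5):
  [0, 7, 8, 25, 35, 5]
  [7, 0, 8, 25, 35, 12]
  [-1, 6, 0, 17, 27, 4]
  [4, 11, 12, 0, 10, 8]
  [1, 8, 9, 6, 0, 6]
  [3, 10, 10, -1, 9, 0]
D(6):
  [0, 7, 8, 4, 14, 5]
  [7, 0, 8, 11, 21, 12]
  [-1, 6, 0, 3, 13, 4]
  [4, 11, 12, 0, 10, 8]
  [1, 8, 9, 5, 0, 6]
  [3, 10, 10, -1, 9, 0]
Answer: W* = [[0, 7, 8, 4, 14, 5], [7, 0, 8, 11, 21, 12], [-1, 6, 0, 3, 13, 4], [4, 11, 12, 0, 10, 8], [1, 8, 9, 5, 0, 6], [3, 10, 10, -1, 9, 0]]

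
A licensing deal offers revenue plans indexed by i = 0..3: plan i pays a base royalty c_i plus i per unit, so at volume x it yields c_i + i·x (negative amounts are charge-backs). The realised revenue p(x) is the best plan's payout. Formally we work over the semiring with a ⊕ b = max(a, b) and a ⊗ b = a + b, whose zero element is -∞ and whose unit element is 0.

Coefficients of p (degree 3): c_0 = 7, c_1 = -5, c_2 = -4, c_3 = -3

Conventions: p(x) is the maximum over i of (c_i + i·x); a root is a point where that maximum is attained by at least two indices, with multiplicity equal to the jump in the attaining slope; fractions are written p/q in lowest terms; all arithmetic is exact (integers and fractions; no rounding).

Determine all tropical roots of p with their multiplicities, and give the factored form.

hull edge (i=0, c=7) to (i=3, c=-3): slope -10/3, span 3
Factored form: p(x) = -3 ⊗ (x ⊕ 10/3) ⊗ (x ⊕ 10/3) ⊗ (x ⊕ 10/3)
Answer: roots = 10/3 (mult 3)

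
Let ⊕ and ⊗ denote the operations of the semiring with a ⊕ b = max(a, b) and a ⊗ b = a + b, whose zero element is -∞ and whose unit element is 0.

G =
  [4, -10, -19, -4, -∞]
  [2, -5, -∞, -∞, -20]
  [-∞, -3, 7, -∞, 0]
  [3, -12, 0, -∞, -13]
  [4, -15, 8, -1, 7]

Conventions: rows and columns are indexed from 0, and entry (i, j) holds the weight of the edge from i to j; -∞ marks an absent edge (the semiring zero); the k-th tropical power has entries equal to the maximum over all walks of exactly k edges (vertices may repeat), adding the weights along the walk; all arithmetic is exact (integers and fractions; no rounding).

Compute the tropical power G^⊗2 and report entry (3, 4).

G^⊗2:
  [8, -6, -4, 0, -17]
  [6, -8, -12, -2, -13]
  [4, 4, 14, -1, 7]
  [7, -3, 7, -1, 0]
  [11, 5, 15, 6, 14]
Key observation: the optimum is the walk 3->2->4, with weight 0 + 0 = 0.
Optimal value attained by: walk 3->2->4.
Answer: (G^⊗2)[3][4] = 0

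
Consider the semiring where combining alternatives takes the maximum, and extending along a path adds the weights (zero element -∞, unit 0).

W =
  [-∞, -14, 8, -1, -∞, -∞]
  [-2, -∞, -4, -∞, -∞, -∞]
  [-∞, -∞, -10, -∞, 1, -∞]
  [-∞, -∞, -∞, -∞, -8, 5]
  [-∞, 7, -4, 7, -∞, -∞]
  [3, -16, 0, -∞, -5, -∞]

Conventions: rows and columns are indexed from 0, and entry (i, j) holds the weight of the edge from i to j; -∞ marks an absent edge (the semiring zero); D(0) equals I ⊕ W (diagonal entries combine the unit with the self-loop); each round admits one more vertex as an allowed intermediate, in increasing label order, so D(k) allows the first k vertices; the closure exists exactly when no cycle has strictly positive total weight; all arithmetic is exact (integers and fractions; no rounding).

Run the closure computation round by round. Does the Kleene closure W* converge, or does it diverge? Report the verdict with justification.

D(0):
  [0, -14, 8, -1, -∞, -∞]
  [-2, 0, -4, -∞, -∞, -∞]
  [-∞, -∞, 0, -∞, 1, -∞]
  [-∞, -∞, -∞, 0, -8, 5]
  [-∞, 7, -4, 7, 0, -∞]
  [3, -16, 0, -∞, -5, 0]
D(1):
  [0, -14, 8, -1, -∞, -∞]
  [-2, 0, 6, -3, -∞, -∞]
  [-∞, -∞, 0, -∞, 1, -∞]
  [-∞, -∞, -∞, 0, -8, 5]
  [-∞, 7, -4, 7, 0, -∞]
  [3, -11, 11, 2, -5, 0]
D(2):
  [0, -14, 8, -1, -∞, -∞]
  [-2, 0, 6, -3, -∞, -∞]
  [-∞, -∞, 0, -∞, 1, -∞]
  [-∞, -∞, -∞, 0, -8, 5]
  [5, 7, 13, 7, 0, -∞]
  [3, -11, 11, 2, -5, 0]
Detection: at round 3, diagonal entry (4, 4) turns strictly positive.
Key observation: the cycle 4->1->0->2->4 has total weight 7 + (-2) + 8 + 1, which is strictly positive.
Answer: DIVERGES — positive cycle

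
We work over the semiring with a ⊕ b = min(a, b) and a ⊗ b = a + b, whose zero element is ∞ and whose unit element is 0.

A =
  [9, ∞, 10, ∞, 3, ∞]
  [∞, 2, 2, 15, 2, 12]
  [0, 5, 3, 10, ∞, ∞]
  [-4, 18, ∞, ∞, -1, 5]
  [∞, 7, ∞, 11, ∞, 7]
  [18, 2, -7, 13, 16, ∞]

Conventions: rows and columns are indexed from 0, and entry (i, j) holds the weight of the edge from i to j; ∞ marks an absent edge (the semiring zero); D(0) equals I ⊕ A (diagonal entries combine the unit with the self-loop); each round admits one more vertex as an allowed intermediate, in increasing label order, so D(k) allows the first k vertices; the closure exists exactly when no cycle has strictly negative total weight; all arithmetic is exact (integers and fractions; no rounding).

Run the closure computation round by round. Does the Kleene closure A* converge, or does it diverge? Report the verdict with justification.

D(0):
  [0, ∞, 10, ∞, 3, ∞]
  [∞, 0, 2, 15, 2, 12]
  [0, 5, 0, 10, ∞, ∞]
  [-4, 18, ∞, 0, -1, 5]
  [∞, 7, ∞, 11, 0, 7]
  [18, 2, -7, 13, 16, 0]
D(1):
  [0, ∞, 10, ∞, 3, ∞]
  [∞, 0, 2, 15, 2, 12]
  [0, 5, 0, 10, 3, ∞]
  [-4, 18, 6, 0, -1, 5]
  [∞, 7, ∞, 11, 0, 7]
  [18, 2, -7, 13, 16, 0]
D(2):
  [0, ∞, 10, ∞, 3, ∞]
  [∞, 0, 2, 15, 2, 12]
  [0, 5, 0, 10, 3, 17]
  [-4, 18, 6, 0, -1, 5]
  [∞, 7, 9, 11, 0, 7]
  [18, 2, -7, 13, 4, 0]
D(3):
  [0, 15, 10, 20, 3, 27]
  [2, 0, 2, 12, 2, 12]
  [0, 5, 0, 10, 3, 17]
  [-4, 11, 6, 0, -1, 5]
  [9, 7, 9, 11, 0, 7]
  [-7, -2, -7, 3, -4, 0]
D(4):
  [0, 15, 10, 20, 3, 25]
  [2, 0, 2, 12, 2, 12]
  [0, 5, 0, 10, 3, 15]
  [-4, 11, 6, 0, -1, 5]
  [7, 7, 9, 11, 0, 7]
  [-7, -2, -7, 3, -4, 0]
D(5):
  [0, 10, 10, 14, 3, 10]
  [2, 0, 2, 12, 2, 9]
  [0, 5, 0, 10, 3, 10]
  [-4, 6, 6, 0, -1, 5]
  [7, 7, 9, 11, 0, 7]
  [-7, -2, -7, 3, -4, 0]
D(6):
  [0, 8, 3, 13, 3, 10]
  [2, 0, 2, 12, 2, 9]
  [0, 5, 0, 10, 3, 10]
  [-4, 3, -2, 0, -1, 5]
  [0, 5, 0, 10, 0, 7]
  [-7, -2, -7, 3, -4, 0]
Key observation: every diagonal entry stays at the unit through all rounds, so no improving cycle exists.
Answer: CONVERGES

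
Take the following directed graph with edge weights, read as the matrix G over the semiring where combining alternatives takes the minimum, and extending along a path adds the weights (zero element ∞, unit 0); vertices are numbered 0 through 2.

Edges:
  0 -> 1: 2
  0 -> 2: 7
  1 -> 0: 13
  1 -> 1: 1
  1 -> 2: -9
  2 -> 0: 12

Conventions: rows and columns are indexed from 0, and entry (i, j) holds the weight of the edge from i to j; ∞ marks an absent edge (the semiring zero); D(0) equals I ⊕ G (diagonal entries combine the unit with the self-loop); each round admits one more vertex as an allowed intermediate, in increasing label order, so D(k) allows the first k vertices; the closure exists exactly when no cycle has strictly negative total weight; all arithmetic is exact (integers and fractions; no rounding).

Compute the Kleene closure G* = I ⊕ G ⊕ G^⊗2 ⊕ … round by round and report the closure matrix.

D(0):
  [0, 2, 7]
  [13, 0, -9]
  [12, ∞, 0]
D(1):
  [0, 2, 7]
  [13, 0, -9]
  [12, 14, 0]
D(2):
  [0, 2, -7]
  [13, 0, -9]
  [12, 14, 0]
D(3):
  [0, 2, -7]
  [3, 0, -9]
  [12, 14, 0]
Answer: G* = [[0, 2, -7], [3, 0, -9], [12, 14, 0]]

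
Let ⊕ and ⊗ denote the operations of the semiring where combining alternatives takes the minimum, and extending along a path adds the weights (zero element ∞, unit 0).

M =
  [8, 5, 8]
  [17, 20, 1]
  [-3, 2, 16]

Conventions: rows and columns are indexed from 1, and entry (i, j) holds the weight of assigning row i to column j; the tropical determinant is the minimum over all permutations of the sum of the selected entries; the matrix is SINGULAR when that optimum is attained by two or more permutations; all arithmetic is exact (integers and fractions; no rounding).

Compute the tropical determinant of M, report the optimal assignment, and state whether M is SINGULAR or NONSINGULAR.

σ = (1, 2, 3): 8 + 20 + 16 = 44
σ = (1, 3, 2): 8 + 1 + 2 = 11
σ = (2, 1, 3): 5 + 17 + 16 = 38
σ = (2, 3, 1): 5 + 1 + (-3) = 3
σ = (3, 1, 2): 8 + 17 + 2 = 27
σ = (3, 2, 1): 8 + 20 + (-3) = 25
Optimal value attained by: σ = (2, 3, 1).
Answer: det⊕(M) = 3; verdict: NONSINGULAR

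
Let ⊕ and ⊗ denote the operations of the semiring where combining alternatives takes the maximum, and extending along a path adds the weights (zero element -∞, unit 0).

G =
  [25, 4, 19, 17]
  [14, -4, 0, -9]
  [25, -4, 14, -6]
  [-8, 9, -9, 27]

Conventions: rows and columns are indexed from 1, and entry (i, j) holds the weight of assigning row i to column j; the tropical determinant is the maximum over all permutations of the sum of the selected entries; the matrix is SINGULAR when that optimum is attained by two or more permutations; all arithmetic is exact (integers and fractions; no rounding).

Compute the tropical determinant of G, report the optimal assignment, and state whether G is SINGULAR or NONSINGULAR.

σ = (1, 2, 3, 4): 25 + (-4) + 14 + 27 = 62
σ = (1, 2, 4, 3): 25 + (-4) + (-6) + (-9) = 6
σ = (1, 3, 2, 4): 25 + 0 + (-4) + 27 = 48
σ = (1, 3, 4, 2): 25 + 0 + (-6) + 9 = 28
σ = (1, 4, 2, 3): 25 + (-9) + (-4) + (-9) = 3
σ = (1, 4, 3, 2): 25 + (-9) + 14 + 9 = 39
σ = (2, 1, 3, 4): 4 + 14 + 14 + 27 = 59
σ = (2, 1, 4, 3): 4 + 14 + (-6) + (-9) = 3
σ = (2, 3, 1, 4): 4 + 0 + 25 + 27 = 56
σ = (2, 3, 4, 1): 4 + 0 + (-6) + (-8) = -10
σ = (2, 4, 1, 3): 4 + (-9) + 25 + (-9) = 11
σ = (2, 4, 3, 1): 4 + (-9) + 14 + (-8) = 1
σ = (3, 1, 2, 4): 19 + 14 + (-4) + 27 = 56
σ = (3, 1, 4, 2): 19 + 14 + (-6) + 9 = 36
σ = (3, 2, 1, 4): 19 + (-4) + 25 + 27 = 67
σ = (3, 2, 4, 1): 19 + (-4) + (-6) + (-8) = 1
σ = (3, 4, 1, 2): 19 + (-9) + 25 + 9 = 44
σ = (3, 4, 2, 1): 19 + (-9) + (-4) + (-8) = -2
σ = (4, 1, 2, 3): 17 + 14 + (-4) + (-9) = 18
σ = (4, 1, 3, 2): 17 + 14 + 14 + 9 = 54
σ = (4, 2, 1, 3): 17 + (-4) + 25 + (-9) = 29
σ = (4, 2, 3, 1): 17 + (-4) + 14 + (-8) = 19
σ = (4, 3, 1, 2): 17 + 0 + 25 + 9 = 51
σ = (4, 3, 2, 1): 17 + 0 + (-4) + (-8) = 5
Optimal value attained by: σ = (3, 2, 1, 4).
Answer: det⊕(G) = 67; verdict: NONSINGULAR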